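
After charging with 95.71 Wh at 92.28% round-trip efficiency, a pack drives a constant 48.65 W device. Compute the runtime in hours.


Step 1: E_discharge = eta/100 * E_charge = 92.28/100 * 95.71 = 88.321 Wh
Step 2: t = E_discharge / P = 88.321 / 48.65 = 1.815 hr

1.815 hr


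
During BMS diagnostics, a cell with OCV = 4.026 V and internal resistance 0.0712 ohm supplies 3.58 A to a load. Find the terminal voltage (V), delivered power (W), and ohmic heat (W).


Step 1: V_terminal = OCV - I*R = 4.026 - 3.58 * 0.0712 = 3.7711 V
Step 2: P_out = V_terminal * I = 3.7711 * 3.58 = 13.50 W
Step 3: Q = I^2 * R = 3.58^2 * 0.0712 = 0.9125 W

V=3.7711 V, P=13.50 W, Q=0.9125 W


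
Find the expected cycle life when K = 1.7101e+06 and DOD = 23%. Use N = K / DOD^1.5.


DOD^1.5 = 110.3
N = K / DOD^1.5 = 1.7101e+06 / 110.3 = 15500

15500 cycles


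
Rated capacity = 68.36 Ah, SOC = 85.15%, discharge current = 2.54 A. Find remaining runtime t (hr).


Step 1: remaining = SOC/100 * C_total = 85.15/100 * 68.36 = 58.209 Ah
Step 2: t = remaining / I = 58.209 / 2.54 = 22.92 hr

22.92 hr


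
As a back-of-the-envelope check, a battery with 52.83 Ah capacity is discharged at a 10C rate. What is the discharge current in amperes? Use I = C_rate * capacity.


I = C_rate * capacity = 10 * 52.83 = 528.3 A

528.3 A


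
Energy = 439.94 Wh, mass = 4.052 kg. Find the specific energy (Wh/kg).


Specific energy = 439.94 Wh / 4.052 kg = 108.6 Wh/kg

108.6 Wh/kg


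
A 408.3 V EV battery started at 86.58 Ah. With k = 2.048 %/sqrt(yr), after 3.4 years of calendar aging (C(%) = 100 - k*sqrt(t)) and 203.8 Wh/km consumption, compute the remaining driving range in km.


Step 1: capacity retention = 100 - 2.048 * sqrt(3.4) = 100 - 2.048 * 1.8439 = 96.224%
Step 2: C_now = 86.58 * 96.224/100 = 83.311 Ah
Step 3: E_pack = V * C_now = 408.3 * 83.311 = 34016 Wh
Step 4: range = E_pack / consumption = 34016 / 203.8 = 166.9 km

166.9 km


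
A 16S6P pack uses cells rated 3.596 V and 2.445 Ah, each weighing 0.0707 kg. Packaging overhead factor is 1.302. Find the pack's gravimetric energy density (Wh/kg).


Step 1: V_pack = 16 * 3.596 = 57.536 V
Step 2: C_pack = 6 * 2.445 = 14.67 Ah
Step 3: E_pack = V_pack * C_pack = 57.536 * 14.67 = 844.05 Wh
Step 4: m_pack = 16 * 6 * 0.0707 * 1.302 = 8.8369 kg
Step 5: ED = E_pack / m_pack = 844.05 / 8.8369 = 95.51 Wh/kg

95.51 Wh/kg


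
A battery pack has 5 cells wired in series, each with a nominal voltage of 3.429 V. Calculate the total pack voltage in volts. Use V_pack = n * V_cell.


Series voltages add: 5 * 3.429 V = 17.145 V

17.145 V


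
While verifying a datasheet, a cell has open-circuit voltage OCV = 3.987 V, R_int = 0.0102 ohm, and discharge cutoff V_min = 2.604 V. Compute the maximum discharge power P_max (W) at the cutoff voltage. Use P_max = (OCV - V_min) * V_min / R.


dV = OCV - V_min = 1.383 V (so I_max = dV / R)
P_max = dV * V_min / R = 1.383 * 2.604 / 0.0102 = 353.1 W

353.1 W


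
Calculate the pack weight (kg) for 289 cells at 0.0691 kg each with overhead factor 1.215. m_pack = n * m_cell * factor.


Cell mass sum = 289 * 0.0691 = 19.97 kg
With overhead 1.215: m_pack = 19.97 * 1.215 = 24.26 kg

24.26 kg


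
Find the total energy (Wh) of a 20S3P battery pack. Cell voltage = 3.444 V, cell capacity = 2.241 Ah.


V_pack = 20 * 3.444 = 68.88 V
C_pack = 3 * 2.241 = 6.723 Ah
E = V_pack * C_pack = 68.88 * 6.723 = 463.1 Wh

463.1 Wh


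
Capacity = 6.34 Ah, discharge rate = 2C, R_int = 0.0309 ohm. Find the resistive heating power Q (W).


Step 1: I = C_rate * capacity = 2 * 6.34 = 12.68 A
Step 2: Q = I^2 * R = 12.68^2 * 0.0309 = 160.78 * 0.0309 = 4.968 W

4.968 W


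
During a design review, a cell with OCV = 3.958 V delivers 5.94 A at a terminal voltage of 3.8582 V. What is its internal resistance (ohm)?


R = (OCV - V) / I = (3.958 - 3.8582) / 5.94 = 0.01680 ohm

0.01680 ohm


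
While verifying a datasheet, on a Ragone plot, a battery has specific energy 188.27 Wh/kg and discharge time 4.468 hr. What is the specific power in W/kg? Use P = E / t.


Specific power = 188.27 Wh/kg / 4.468 hr = 42.14 W/kg

42.14 W/kg


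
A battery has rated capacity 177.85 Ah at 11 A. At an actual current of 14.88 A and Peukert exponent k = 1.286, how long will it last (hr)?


t_rated = C / I_rated = 177.85 / 11 = 16.168 hr
(I_rated/I)^k = (0.73925)^1.286 = 0.67806
t = t_rated * (I_rated/I)^k = 16.168 * 0.67806 = 10.96 hr

10.96 hr


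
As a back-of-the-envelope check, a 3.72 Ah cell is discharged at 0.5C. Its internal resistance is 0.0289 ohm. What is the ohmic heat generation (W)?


Step 1: I = C_rate * capacity = 0.5 * 3.72 = 1.86 A
Step 2: Q = I^2 * R = 1.86^2 * 0.0289 = 3.4596 * 0.0289 = 0.09998 W

0.09998 W


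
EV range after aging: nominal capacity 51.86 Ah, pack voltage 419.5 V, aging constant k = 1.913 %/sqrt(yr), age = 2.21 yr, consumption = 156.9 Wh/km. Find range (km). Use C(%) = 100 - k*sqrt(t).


Step 1: capacity retention = 100 - 1.913 * sqrt(2.21) = 100 - 1.913 * 1.4866 = 97.156%
Step 2: C_now = 51.86 * 97.156/100 = 50.385 Ah
Step 3: E_pack = V * C_now = 419.5 * 50.385 = 21137 Wh
Step 4: range = E_pack / consumption = 21137 / 156.9 = 134.7 km

134.7 km


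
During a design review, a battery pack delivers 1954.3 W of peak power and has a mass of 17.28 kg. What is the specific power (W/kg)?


Specific power = 1954.3 W / 17.28 kg = 113.1 W/kg

113.1 W/kg


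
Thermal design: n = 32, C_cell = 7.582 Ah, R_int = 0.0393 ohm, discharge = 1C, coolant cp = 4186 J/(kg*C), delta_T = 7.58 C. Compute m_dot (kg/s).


Step 1: I = 1 * 7.582 = 7.582 A
Step 2: Q_cell = I^2 * R = 7.582^2 * 0.0393 = 2.2592 W
Step 3: Q_total = 32 * 2.2592 = 72.294 W
Step 4: m_dot = Q_total / (cp * dT) = 72.294 / (4186 * 7.58) = 0.002278 kg/s

0.002278 kg/s


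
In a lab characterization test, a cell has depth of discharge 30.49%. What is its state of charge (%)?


SOC = 100 - DOD = 100 - 30.49 = 69.51%

69.51%


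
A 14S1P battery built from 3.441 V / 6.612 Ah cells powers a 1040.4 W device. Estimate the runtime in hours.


Step 1: E_pack = Ns * V_cell * Np * C_cell = 14 * 3.441 * 1 * 6.612 = 318.53 Wh
Step 2: t = E_pack / P = 318.53 / 1040.4 = 0.3062 hr

0.3062 hr


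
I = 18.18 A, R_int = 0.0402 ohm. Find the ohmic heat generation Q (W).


I^2 = 330.51
Q = 330.51 * 0.0402 = 13.29 W

13.29 W


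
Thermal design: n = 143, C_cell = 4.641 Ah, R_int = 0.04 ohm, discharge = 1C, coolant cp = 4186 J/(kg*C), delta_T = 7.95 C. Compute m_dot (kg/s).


Step 1: I = 1 * 4.641 = 4.641 A
Step 2: Q_cell = I^2 * R = 4.641^2 * 0.04 = 0.86156 W
Step 3: Q_total = 143 * 0.86156 = 123.2 W
Step 4: m_dot = Q_total / (cp * dT) = 123.2 / (4186 * 7.95) = 0.003702 kg/s

0.003702 kg/s


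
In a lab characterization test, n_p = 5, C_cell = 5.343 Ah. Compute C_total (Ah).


C_total = 5 * 5.343 = 26.715 Ah

26.715 Ah


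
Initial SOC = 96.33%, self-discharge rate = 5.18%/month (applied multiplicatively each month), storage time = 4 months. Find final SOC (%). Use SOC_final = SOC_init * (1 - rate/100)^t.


decay = (1 - 5.18/100)^4 = 0.80835
SOC_final = 96.33 * 0.80835 = 77.87%

77.87%


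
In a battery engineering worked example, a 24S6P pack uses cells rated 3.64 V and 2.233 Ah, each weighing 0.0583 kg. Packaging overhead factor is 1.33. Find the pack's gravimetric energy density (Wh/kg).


Step 1: V_pack = 24 * 3.64 = 87.36 V
Step 2: C_pack = 6 * 2.233 = 13.398 Ah
Step 3: E_pack = V_pack * C_pack = 87.36 * 13.398 = 1170.4 Wh
Step 4: m_pack = 24 * 6 * 0.0583 * 1.33 = 11.166 kg
Step 5: ED = E_pack / m_pack = 1170.4 / 11.166 = 104.8 Wh/kg

104.8 Wh/kg


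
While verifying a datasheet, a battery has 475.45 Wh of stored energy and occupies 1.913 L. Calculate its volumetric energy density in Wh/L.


ED = E / V = 475.45 / 1.913 = 248.5 Wh/L

248.5 Wh/L


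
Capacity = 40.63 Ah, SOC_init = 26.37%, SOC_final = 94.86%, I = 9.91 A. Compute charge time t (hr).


delta_Ah = 40.63 * (94.86 - 26.37) / 100 = 27.827 Ah
t = delta_Ah / I = 27.827 / 9.91 = 2.808 hr

2.808 hr


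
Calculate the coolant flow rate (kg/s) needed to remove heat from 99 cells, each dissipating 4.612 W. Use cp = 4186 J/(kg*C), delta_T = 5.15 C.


Q_total = 99 * 4.612 = 456.59 W
m_dot = Q_total / (cp * dT) = 456.59 / (4186 * 5.15) = 0.02118 kg/s

0.02118 kg/s


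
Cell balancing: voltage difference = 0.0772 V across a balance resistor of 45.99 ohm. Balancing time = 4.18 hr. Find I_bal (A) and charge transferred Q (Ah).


First, Ohm's law: I_bal = 0.0772 V / 45.99 ohm = 0.0016786 A
Then Q = I * t = 0.0016786 A * 4.18 hr = 0.007017 Ah

I=0.0016786 A, Q=0.007017 Ah


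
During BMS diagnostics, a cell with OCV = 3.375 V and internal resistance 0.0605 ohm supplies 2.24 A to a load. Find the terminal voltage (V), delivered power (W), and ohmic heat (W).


Step 1: V_terminal = OCV - I*R = 3.375 - 2.24 * 0.0605 = 3.2395 V
Step 2: P_out = V_terminal * I = 3.2395 * 2.24 = 7.256 W
Step 3: Q = I^2 * R = 2.24^2 * 0.0605 = 0.3036 W

V=3.2395 V, P=7.256 W, Q=0.3036 W


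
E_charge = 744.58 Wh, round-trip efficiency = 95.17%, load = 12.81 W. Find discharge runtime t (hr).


Step 1: E_discharge = eta/100 * E_charge = 95.17/100 * 744.58 = 708.62 Wh
Step 2: t = E_discharge / P = 708.62 / 12.81 = 55.32 hr

55.32 hr


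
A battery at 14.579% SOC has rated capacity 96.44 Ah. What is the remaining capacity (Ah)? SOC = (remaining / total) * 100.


remaining = SOC / 100 * total = 14.579 / 100 * 96.44 = 14.06 Ah

14.06 Ah


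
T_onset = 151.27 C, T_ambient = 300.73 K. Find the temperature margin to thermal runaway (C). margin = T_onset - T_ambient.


Convert: T_ambient = 300.73 K = 27.58 C
margin = 151.27 - 27.58 = 123.69 C

123.69 C


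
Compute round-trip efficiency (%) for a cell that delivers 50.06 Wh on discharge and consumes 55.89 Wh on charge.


Round-trip efficiency = 50.06/55.89 * 100% = 89.57%

89.57%


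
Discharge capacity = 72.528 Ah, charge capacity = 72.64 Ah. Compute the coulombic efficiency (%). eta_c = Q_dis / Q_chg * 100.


Coulombic efficiency = 72.528/72.64 * 100% = 99.85%

99.85%


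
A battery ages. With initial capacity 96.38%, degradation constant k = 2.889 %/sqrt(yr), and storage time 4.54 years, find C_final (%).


sqrt(t) = sqrt(4.54) = 2.1307
C_final = 96.38 - 2.889 * 2.1307 = 90.22%

90.22%


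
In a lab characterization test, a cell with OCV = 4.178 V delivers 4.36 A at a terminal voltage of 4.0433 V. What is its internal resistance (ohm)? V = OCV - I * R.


R = (OCV - V) / I = (4.178 - 4.0433) / 4.36 = 0.03089 ohm

0.03089 ohm


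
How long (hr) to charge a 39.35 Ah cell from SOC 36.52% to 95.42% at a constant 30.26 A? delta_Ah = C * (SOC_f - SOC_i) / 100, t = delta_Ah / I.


delta_Ah = 39.35 * (95.42 - 36.52) / 100 = 23.177 Ah
t = delta_Ah / I = 23.177 / 30.26 = 0.7659 hr

0.7659 hr


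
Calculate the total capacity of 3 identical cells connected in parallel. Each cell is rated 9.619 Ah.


Parallel capacities add: 3 * 9.619 Ah = 28.857 Ah

28.857 Ah


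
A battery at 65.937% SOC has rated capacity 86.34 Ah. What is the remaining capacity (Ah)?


remaining = SOC / 100 * total = 65.937 / 100 * 86.34 = 56.93 Ah

56.93 Ah


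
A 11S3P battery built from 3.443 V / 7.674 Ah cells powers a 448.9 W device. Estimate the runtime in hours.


Step 1: E_pack = Ns * V_cell * Np * C_cell = 11 * 3.443 * 3 * 7.674 = 871.91 Wh
Step 2: t = E_pack / P = 871.91 / 448.9 = 1.942 hr

1.942 hr


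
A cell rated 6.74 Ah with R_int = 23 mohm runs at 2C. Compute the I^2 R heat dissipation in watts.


Convert: R = 23 mohm = 0.023 ohm
Step 1: I = C_rate * capacity = 2 * 6.74 = 13.48 A
Step 2: Q = I^2 * R = 13.48^2 * 0.023 = 181.71 * 0.023 = 4.179 W

4.179 W


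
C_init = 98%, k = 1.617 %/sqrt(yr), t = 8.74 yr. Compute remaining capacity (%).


Step 1: sqrt(8.74 yr) = 2.9563
Step 2: drop = 1.617 * 2.9563 = 4.7803
Step 3: C_final = 98 - 4.7803 = 93.22%

93.22%


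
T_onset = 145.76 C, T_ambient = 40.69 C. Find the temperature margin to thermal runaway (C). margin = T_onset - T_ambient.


Safety margin = 145.76 C - 40.69 C = 105.07 C

105.07 C


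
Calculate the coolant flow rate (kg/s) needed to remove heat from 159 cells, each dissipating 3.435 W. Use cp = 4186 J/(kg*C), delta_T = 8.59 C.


Q_total = 159 * 3.435 = 546.17 W
m_dot = Q_total / (cp * dT) = 546.17 / (4186 * 8.59) = 0.01519 kg/s

0.01519 kg/s


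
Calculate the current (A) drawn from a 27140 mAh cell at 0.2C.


Convert: capacity = 27140 mAh = 27.14 Ah
I = C_rate * capacity = 0.2 * 27.14 = 5.428 A

5.428 A


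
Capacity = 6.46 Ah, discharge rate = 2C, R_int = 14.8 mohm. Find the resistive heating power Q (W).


Convert: R = 14.8 mohm = 0.0148 ohm
Step 1: I = C_rate * capacity = 2 * 6.46 = 12.92 A
Step 2: Q = I^2 * R = 12.92^2 * 0.0148 = 166.93 * 0.0148 = 2.471 W

2.471 W


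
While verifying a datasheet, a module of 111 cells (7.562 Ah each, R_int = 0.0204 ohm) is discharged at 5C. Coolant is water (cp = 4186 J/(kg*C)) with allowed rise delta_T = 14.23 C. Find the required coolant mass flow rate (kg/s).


Step 1: I = 5 * 7.562 = 37.81 A
Step 2: Q_cell = I^2 * R = 37.81^2 * 0.0204 = 29.164 W
Step 3: Q_total = 111 * 29.164 = 3237.2 W
Step 4: m_dot = Q_total / (cp * dT) = 3237.2 / (4186 * 14.23) = 0.05435 kg/s

0.05435 kg/s


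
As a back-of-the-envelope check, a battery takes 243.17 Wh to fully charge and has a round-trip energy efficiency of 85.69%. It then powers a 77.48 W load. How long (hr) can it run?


Step 1: E_discharge = eta/100 * E_charge = 85.69/100 * 243.17 = 208.37 Wh
Step 2: t = E_discharge / P = 208.37 / 77.48 = 2.689 hr

2.689 hr


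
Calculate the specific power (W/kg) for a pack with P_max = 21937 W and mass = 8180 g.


Convert: m = 8180 g = 8.18 kg
SP = P / m = 21937 / 8.18 = 2682 W/kg

2682 W/kg


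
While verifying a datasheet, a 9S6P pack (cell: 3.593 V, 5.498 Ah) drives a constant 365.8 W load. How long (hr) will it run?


Step 1: E_pack = Ns * V_cell * Np * C_cell = 9 * 3.593 * 6 * 5.498 = 1066.7 Wh
Step 2: t = E_pack / P = 1066.7 / 365.8 = 2.916 hr

2.916 hr


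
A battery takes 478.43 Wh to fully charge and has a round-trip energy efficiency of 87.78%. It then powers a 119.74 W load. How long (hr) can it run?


Step 1: E_discharge = eta/100 * E_charge = 87.78/100 * 478.43 = 419.97 Wh
Step 2: t = E_discharge / P = 419.97 / 119.74 = 3.507 hr

3.507 hr


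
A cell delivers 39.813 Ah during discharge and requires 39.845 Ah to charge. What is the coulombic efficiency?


Coulombic efficiency = 39.813/39.845 * 100% = 99.92%

99.92%


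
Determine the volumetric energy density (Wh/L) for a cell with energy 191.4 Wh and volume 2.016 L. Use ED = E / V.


Volumetric ED = 191.4 Wh / 2.016 L = 94.94 Wh/L

94.94 Wh/L


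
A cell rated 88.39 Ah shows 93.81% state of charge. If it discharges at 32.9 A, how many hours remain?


Step 1: remaining = SOC/100 * C_total = 93.81/100 * 88.39 = 82.919 Ah
Step 2: t = remaining / I = 82.919 / 32.9 = 2.520 hr

2.520 hr


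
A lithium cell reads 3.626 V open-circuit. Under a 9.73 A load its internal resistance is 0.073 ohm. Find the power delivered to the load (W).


Step 1: V_terminal = OCV - I*R = 3.626 - 9.73 * 0.073 = 2.9157 V
Step 2: P_out = V_terminal * I = 2.9157 * 9.73 = 28.37 W

28.37 W


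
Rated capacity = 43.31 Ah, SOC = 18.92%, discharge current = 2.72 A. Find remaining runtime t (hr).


Step 1: remaining = SOC/100 * C_total = 18.92/100 * 43.31 = 8.1943 Ah
Step 2: t = remaining / I = 8.1943 / 2.72 = 3.013 hr

3.013 hr


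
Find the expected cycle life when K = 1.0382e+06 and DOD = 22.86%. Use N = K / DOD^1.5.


DOD^1.5 = 109.3
N = K / DOD^1.5 = 1.0382e+06 / 109.3 = 9499

9499 cycles


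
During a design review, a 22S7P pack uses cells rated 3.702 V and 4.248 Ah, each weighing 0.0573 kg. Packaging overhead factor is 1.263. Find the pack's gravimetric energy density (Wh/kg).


Step 1: V_pack = 22 * 3.702 = 81.444 V
Step 2: C_pack = 7 * 4.248 = 29.736 Ah
Step 3: E_pack = V_pack * C_pack = 81.444 * 29.736 = 2421.8 Wh
Step 4: m_pack = 22 * 7 * 0.0573 * 1.263 = 11.145 kg
Step 5: ED = E_pack / m_pack = 2421.8 / 11.145 = 217.3 Wh/kg

217.3 Wh/kg


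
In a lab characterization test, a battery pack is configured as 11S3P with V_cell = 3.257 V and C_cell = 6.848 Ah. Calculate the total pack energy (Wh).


E = Ns * Vcell * Np * Ccell = 11 * 3.257 * 3 * 6.848 = 736.0 Wh

736.0 Wh


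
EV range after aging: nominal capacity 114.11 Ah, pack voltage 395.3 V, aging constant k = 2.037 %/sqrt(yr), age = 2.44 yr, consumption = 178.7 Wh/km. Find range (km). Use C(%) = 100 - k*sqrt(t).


Step 1: capacity retention = 100 - 2.037 * sqrt(2.44) = 100 - 2.037 * 1.562 = 96.818%
Step 2: C_now = 114.11 * 96.818/100 = 110.48 Ah
Step 3: E_pack = V * C_now = 395.3 * 110.48 = 43673 Wh
Step 4: range = E_pack / consumption = 43673 / 178.7 = 244.4 km

244.4 km


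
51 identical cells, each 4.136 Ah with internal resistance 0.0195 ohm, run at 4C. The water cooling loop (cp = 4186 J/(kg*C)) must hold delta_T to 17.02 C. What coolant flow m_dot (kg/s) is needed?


Step 1: I = 4 * 4.136 = 16.544 A
Step 2: Q_cell = I^2 * R = 16.544^2 * 0.0195 = 5.3372 W
Step 3: Q_total = 51 * 5.3372 = 272.2 W
Step 4: m_dot = Q_total / (cp * dT) = 272.2 / (4186 * 17.02) = 0.003821 kg/s

0.003821 kg/s


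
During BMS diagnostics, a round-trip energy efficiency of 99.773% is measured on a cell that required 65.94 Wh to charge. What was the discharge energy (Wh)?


E_dis = eta/100 * E_chg = 99.773/100 * 65.94 = 65.79 Wh

65.79 Wh


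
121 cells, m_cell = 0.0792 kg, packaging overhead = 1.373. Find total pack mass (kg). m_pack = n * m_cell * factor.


Cell mass sum = 121 * 0.0792 = 9.5832 kg
With overhead 1.373: m_pack = 9.5832 * 1.373 = 13.16 kg

13.16 kg


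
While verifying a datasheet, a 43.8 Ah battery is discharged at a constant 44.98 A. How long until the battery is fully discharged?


Runtime = 43.8 Ah / 44.98 A = 0.9738 hr

0.9738 hr


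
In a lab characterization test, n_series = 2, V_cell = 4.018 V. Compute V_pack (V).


With 2 cells in series at 4.018 V each, V_pack = 8.036 V

8.036 V


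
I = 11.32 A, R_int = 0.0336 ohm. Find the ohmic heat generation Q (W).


I^2 = 128.14
Q = 128.14 * 0.0336 = 4.306 W

4.306 W


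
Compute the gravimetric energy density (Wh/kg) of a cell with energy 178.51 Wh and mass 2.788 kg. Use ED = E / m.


Specific energy = 178.51 Wh / 2.788 kg = 64.03 Wh/kg

64.03 Wh/kg


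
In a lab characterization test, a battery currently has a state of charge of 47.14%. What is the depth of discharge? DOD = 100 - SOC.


DOD = 100 - SOC = 100 - 47.14 = 52.86%

52.86%


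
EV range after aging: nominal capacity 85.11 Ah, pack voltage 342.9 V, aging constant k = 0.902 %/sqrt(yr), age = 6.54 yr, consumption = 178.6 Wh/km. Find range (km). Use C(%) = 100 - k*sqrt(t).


Step 1: capacity retention = 100 - 0.902 * sqrt(6.54) = 100 - 0.902 * 2.5573 = 97.693%
Step 2: C_now = 85.11 * 97.693/100 = 83.147 Ah
Step 3: E_pack = V * C_now = 342.9 * 83.147 = 28511 Wh
Step 4: range = E_pack / consumption = 28511 / 178.6 = 159.6 km

159.6 km


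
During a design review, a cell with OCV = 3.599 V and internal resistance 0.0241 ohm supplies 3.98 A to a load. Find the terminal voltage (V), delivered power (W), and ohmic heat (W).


Step 1: V_terminal = OCV - I*R = 3.599 - 3.98 * 0.0241 = 3.5031 V
Step 2: P_out = V_terminal * I = 3.5031 * 3.98 = 13.94 W
Step 3: Q = I^2 * R = 3.98^2 * 0.0241 = 0.3818 W

V=3.5031 V, P=13.94 W, Q=0.3818 W


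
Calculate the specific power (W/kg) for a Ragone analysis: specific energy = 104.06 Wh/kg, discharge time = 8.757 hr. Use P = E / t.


Specific power = 104.06 Wh/kg / 8.757 hr = 11.88 W/kg

11.88 W/kg


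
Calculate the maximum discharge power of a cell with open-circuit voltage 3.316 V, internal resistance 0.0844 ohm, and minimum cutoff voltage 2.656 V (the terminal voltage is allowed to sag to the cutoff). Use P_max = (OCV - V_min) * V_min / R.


P_max = (OCV - V_min) * V_min / R = (3.316 - 2.656) * 2.656 / 0.0844 = 0.66 * 2.656 / 0.0844 = 20.77 W

20.77 W


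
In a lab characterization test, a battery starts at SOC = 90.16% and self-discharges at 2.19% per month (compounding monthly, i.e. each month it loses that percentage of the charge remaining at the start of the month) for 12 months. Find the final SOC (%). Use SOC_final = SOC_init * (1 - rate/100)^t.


Monthly retention factor = 1 - 2.19/100 = 0.9781
Over 12 months: factor^12 = 0.76665
SOC_final = 90.16 * 0.76665 = 69.12%

69.12%


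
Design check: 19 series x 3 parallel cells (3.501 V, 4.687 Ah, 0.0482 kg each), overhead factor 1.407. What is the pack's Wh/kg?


Step 1: V_pack = 19 * 3.501 = 66.519 V
Step 2: C_pack = 3 * 4.687 = 14.061 Ah
Step 3: E_pack = V_pack * C_pack = 66.519 * 14.061 = 935.32 Wh
Step 4: m_pack = 19 * 3 * 0.0482 * 1.407 = 3.8656 kg
Step 5: ED = E_pack / m_pack = 935.32 / 3.8656 = 242.0 Wh/kg

242.0 Wh/kg


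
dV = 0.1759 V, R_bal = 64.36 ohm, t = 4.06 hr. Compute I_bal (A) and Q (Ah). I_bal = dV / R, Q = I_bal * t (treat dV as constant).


First, Ohm's law: I_bal = 0.1759 V / 64.36 ohm = 0.0027331 A
Then Q = I * t = 0.0027331 A * 4.06 hr = 0.01110 Ah

I=0.0027331 A, Q=0.01110 Ah


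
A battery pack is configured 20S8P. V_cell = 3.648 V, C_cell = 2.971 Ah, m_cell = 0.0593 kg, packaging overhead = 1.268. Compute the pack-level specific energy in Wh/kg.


Step 1: V_pack = 20 * 3.648 = 72.96 V
Step 2: C_pack = 8 * 2.971 = 23.768 Ah
Step 3: E_pack = V_pack * C_pack = 72.96 * 23.768 = 1734.1 Wh
Step 4: m_pack = 20 * 8 * 0.0593 * 1.268 = 12.031 kg
Step 5: ED = E_pack / m_pack = 1734.1 / 12.031 = 144.1 Wh/kg

144.1 Wh/kg


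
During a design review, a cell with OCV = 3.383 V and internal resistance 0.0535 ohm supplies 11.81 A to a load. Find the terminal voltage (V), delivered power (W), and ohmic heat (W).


Step 1: V_terminal = OCV - I*R = 3.383 - 11.81 * 0.0535 = 2.7512 V
Step 2: P_out = V_terminal * I = 2.7512 * 11.81 = 32.49 W
Step 3: Q = I^2 * R = 11.81^2 * 0.0535 = 7.462 W

V=2.7512 V, P=32.49 W, Q=7.462 W


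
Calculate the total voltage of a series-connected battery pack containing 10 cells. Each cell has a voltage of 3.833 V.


Series voltages add: 10 * 3.833 V = 38.33 V

38.33 V


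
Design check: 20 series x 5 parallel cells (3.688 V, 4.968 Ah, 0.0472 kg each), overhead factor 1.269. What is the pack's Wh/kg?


Step 1: V_pack = 20 * 3.688 = 73.76 V
Step 2: C_pack = 5 * 4.968 = 24.84 Ah
Step 3: E_pack = V_pack * C_pack = 73.76 * 24.84 = 1832.2 Wh
Step 4: m_pack = 20 * 5 * 0.0472 * 1.269 = 5.9897 kg
Step 5: ED = E_pack / m_pack = 1832.2 / 5.9897 = 305.9 Wh/kg

305.9 Wh/kg


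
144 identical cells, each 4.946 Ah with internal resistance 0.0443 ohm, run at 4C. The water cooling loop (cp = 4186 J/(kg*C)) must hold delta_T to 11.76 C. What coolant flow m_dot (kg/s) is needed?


Step 1: I = 4 * 4.946 = 19.784 A
Step 2: Q_cell = I^2 * R = 19.784^2 * 0.0443 = 17.339 W
Step 3: Q_total = 144 * 17.339 = 2496.8 W
Step 4: m_dot = Q_total / (cp * dT) = 2496.8 / (4186 * 11.76) = 0.05072 kg/s

0.05072 kg/s


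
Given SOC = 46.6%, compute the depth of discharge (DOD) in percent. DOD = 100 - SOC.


DOD = 100 - SOC = 100 - 46.6 = 53.4%

53.4%


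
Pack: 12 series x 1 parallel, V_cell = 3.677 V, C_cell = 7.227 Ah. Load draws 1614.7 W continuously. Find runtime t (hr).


Step 1: E_pack = Ns * V_cell * Np * C_cell = 12 * 3.677 * 1 * 7.227 = 318.88 Wh
Step 2: t = E_pack / P = 318.88 / 1614.7 = 0.1975 hr

0.1975 hr


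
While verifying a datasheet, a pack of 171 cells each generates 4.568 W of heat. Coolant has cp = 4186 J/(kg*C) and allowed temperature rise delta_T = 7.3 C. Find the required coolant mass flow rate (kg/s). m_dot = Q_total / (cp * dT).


Q_total = 171 * 4.568 = 781.13 W
m_dot = Q_total / (cp * dT) = 781.13 / (4186 * 7.3) = 0.02556 kg/s

0.02556 kg/s


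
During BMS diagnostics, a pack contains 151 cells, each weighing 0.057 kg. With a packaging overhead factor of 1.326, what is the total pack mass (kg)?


m_pack = n * m_cell * overhead = 151 * 0.057 * 1.326 = 11.41 kg

11.41 kg


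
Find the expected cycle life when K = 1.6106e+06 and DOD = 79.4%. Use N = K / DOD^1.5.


Step 1: DOD^1.5 = 79.4^1.5 = 707.51
Step 2: N = 1.6106e+06 / 707.51 = 2276 cycles

2276 cycles


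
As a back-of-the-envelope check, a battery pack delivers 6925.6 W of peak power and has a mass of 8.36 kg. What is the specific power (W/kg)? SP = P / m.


SP = P / m = 6925.6 / 8.36 = 828.4 W/kg

828.4 W/kg


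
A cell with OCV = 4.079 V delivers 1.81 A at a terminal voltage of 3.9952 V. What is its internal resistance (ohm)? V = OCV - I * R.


R = (OCV - V) / I = (4.079 - 3.9952) / 1.81 = 0.04630 ohm

0.04630 ohm


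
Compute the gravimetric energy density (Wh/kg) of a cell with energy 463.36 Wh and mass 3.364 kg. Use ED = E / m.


ED = E / m = 463.36 / 3.364 = 137.7 Wh/kg

137.7 Wh/kg


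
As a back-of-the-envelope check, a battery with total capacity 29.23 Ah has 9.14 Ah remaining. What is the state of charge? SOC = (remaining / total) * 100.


SOC% = 9.14 / 29.23 * 100 = 31.27%

31.27%


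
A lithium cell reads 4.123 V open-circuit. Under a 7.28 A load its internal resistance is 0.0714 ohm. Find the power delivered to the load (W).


Step 1: V_terminal = OCV - I*R = 4.123 - 7.28 * 0.0714 = 3.6032 V
Step 2: P_out = V_terminal * I = 3.6032 * 7.28 = 26.23 W

26.23 W


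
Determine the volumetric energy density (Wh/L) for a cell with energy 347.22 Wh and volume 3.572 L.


ED = E / V = 347.22 / 3.572 = 97.21 Wh/L

97.21 Wh/L


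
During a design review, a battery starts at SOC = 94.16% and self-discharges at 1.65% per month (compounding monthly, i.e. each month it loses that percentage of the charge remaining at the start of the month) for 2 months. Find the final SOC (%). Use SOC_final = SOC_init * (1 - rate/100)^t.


Monthly retention factor = 1 - 1.65/100 = 0.9835
Over 2 months: factor^2 = 0.96727
SOC_final = 94.16 * 0.96727 = 91.08%

91.08%


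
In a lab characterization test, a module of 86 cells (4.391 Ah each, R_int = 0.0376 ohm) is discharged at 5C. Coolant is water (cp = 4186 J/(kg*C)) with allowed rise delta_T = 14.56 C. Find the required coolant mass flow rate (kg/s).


Step 1: I = 5 * 4.391 = 21.955 A
Step 2: Q_cell = I^2 * R = 21.955^2 * 0.0376 = 18.124 W
Step 3: Q_total = 86 * 18.124 = 1558.7 W
Step 4: m_dot = Q_total / (cp * dT) = 1558.7 / (4186 * 14.56) = 0.02557 kg/s

0.02557 kg/s


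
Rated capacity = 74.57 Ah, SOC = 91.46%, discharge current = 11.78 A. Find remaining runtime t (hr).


Step 1: remaining = SOC/100 * C_total = 91.46/100 * 74.57 = 68.202 Ah
Step 2: t = remaining / I = 68.202 / 11.78 = 5.790 hr

5.790 hr


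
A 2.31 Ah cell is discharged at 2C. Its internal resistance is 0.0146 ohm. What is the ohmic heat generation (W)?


Step 1: I = C_rate * capacity = 2 * 2.31 = 4.62 A
Step 2: Q = I^2 * R = 4.62^2 * 0.0146 = 21.344 * 0.0146 = 0.3116 W

0.3116 W


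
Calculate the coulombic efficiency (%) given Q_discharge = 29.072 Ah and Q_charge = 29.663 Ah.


eta_c = Q_dis / Q_chg * 100 = 29.072 / 29.663 * 100 = 98.01%

98.01%


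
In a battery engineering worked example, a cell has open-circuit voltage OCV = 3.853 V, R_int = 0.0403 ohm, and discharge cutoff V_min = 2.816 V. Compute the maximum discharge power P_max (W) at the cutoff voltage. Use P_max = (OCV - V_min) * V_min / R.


P_max = (OCV - V_min) * V_min / R = (3.853 - 2.816) * 2.816 / 0.0403 = 1.037 * 2.816 / 0.0403 = 72.46 W

72.46 W


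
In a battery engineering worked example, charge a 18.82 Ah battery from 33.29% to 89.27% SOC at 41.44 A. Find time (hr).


Step 1: dSOC = 89.27% - 33.29% = 55.98%
Step 2: delta_Ah = 18.82 * 55.98 / 100 = 10.535 Ah
Step 3: t = 10.535 / 41.44 = 0.2542 hr

0.2542 hr


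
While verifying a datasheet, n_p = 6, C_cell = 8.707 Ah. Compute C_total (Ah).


Parallel capacities add: 6 * 8.707 Ah = 52.242 Ah

52.242 Ah


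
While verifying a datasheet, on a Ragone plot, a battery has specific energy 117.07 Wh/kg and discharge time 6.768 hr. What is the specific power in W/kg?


P_specific = E / t = 117.07 / 6.768 = 17.30 W/kg

17.30 W/kg


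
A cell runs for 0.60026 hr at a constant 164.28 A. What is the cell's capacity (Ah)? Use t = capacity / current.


C = I * t = 164.28 * 0.60026 = 98.61 Ah

98.61 Ah


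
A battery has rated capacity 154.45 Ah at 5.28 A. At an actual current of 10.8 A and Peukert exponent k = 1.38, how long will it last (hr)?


t_rated = C / I_rated = 154.45 / 5.28 = 29.252 hr
(I_rated/I)^k = (0.48889)^1.38 = 0.37249
t = t_rated * (I_rated/I)^k = 29.252 * 0.37249 = 10.90 hr

10.90 hr


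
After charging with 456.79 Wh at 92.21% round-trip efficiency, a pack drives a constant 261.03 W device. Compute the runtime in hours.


Step 1: E_discharge = eta/100 * E_charge = 92.21/100 * 456.79 = 421.21 Wh
Step 2: t = E_discharge / P = 421.21 / 261.03 = 1.614 hr

1.614 hr


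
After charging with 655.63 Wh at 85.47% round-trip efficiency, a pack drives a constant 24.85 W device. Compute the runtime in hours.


Step 1: E_discharge = eta/100 * E_charge = 85.47/100 * 655.63 = 560.37 Wh
Step 2: t = E_discharge / P = 560.37 / 24.85 = 22.55 hr

22.55 hr


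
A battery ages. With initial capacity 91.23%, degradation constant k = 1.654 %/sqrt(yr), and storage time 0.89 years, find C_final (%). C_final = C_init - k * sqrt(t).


sqrt(t) = sqrt(0.89) = 0.9434
C_final = 91.23 - 1.654 * 0.9434 = 89.67%

89.67%


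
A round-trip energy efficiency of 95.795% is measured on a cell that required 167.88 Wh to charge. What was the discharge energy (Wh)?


E_dis = eta/100 * E_chg = 95.795/100 * 167.88 = 160.8 Wh

160.8 Wh


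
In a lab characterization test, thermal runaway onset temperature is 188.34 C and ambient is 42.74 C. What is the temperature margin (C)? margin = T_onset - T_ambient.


margin = T_onset - T_ambient = 188.34 - 42.74 = 145.6 C

145.6 C


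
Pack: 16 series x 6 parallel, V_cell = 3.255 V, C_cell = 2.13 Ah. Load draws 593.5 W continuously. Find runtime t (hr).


Step 1: E_pack = Ns * V_cell * Np * C_cell = 16 * 3.255 * 6 * 2.13 = 665.58 Wh
Step 2: t = E_pack / P = 665.58 / 593.5 = 1.121 hr

1.121 hr


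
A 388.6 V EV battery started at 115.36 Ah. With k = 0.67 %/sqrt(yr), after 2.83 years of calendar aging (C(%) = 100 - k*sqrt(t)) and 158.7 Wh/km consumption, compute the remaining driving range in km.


Step 1: capacity retention = 100 - 0.67 * sqrt(2.83) = 100 - 0.67 * 1.6823 = 98.873%
Step 2: C_now = 115.36 * 98.873/100 = 114.06 Ah
Step 3: E_pack = V * C_now = 388.6 * 114.06 = 44324 Wh
Step 4: range = E_pack / consumption = 44324 / 158.7 = 279.3 km

279.3 km


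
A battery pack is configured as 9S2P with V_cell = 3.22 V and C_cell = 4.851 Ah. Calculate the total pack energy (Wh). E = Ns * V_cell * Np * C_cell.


V_pack = 9 * 3.22 = 28.98 V
C_pack = 2 * 4.851 = 9.702 Ah
E = V_pack * C_pack = 28.98 * 9.702 = 281.2 Wh

281.2 Wh


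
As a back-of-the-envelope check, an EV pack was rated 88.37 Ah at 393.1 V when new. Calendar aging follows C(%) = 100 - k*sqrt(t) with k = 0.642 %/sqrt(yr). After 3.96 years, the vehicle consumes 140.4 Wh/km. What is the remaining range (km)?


Step 1: capacity retention = 100 - 0.642 * sqrt(3.96) = 100 - 0.642 * 1.99 = 98.722%
Step 2: C_now = 88.37 * 98.722/100 = 87.241 Ah
Step 3: E_pack = V * C_now = 393.1 * 87.241 = 34294 Wh
Step 4: range = E_pack / consumption = 34294 / 140.4 = 244.3 km

244.3 km


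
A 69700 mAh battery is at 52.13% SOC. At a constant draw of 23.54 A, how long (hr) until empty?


Convert: C_total = 69700 mAh = 69.7 Ah
Step 1: remaining = SOC/100 * C_total = 52.13/100 * 69.7 = 36.335 Ah
Step 2: t = remaining / I = 36.335 / 23.54 = 1.544 hr

1.544 hr


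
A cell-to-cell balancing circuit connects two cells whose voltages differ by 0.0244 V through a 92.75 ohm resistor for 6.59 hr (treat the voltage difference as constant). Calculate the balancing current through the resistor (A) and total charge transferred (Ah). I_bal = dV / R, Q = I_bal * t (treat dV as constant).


First, Ohm's law: I_bal = 0.0244 V / 92.75 ohm = 2.6307e-04 A
Then Q = I * t = 2.6307e-04 A * 6.59 hr = 0.001734 Ah

I=2.6307e-04 A, Q=0.001734 Ah


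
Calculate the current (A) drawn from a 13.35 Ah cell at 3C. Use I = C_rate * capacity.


At 3C: I = 3 * 13.35 Ah = 40.05 A

40.05 A


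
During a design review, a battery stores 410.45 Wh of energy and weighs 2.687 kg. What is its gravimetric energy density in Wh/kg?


ED = E / m = 410.45 / 2.687 = 152.8 Wh/kg

152.8 Wh/kg


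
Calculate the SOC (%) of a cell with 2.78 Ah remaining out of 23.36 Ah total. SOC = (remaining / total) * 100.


SOC% = 2.78 / 23.36 * 100 = 11.90%

11.90%


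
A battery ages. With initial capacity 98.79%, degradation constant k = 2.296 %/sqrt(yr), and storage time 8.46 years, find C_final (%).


Step 1: sqrt(8.46 yr) = 2.9086
Step 2: drop = 2.296 * 2.9086 = 6.6781
Step 3: C_final = 98.79 - 6.6781 = 92.11%

92.11%


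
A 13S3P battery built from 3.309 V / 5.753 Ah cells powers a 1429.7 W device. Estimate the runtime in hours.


Step 1: E_pack = Ns * V_cell * Np * C_cell = 13 * 3.309 * 3 * 5.753 = 742.43 Wh
Step 2: t = E_pack / P = 742.43 / 1429.7 = 0.5193 hr

0.5193 hr


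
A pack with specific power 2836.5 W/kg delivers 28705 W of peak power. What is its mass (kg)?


m = P / SP = 28705 / 2836.5 = 10.12 kg

10.12 kg


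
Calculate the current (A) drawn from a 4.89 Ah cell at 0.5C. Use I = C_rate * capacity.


At 0.5C: I = 0.5 * 4.89 Ah = 2.445 A

2.445 A


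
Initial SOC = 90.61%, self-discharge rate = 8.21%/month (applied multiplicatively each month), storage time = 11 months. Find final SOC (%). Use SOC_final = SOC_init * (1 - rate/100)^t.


decay = (1 - 8.21/100)^11 = 0.38972
SOC_final = 90.61 * 0.38972 = 35.31%

35.31%


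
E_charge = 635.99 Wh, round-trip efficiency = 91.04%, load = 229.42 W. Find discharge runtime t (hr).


Step 1: E_discharge = eta/100 * E_charge = 91.04/100 * 635.99 = 579.01 Wh
Step 2: t = E_discharge / P = 579.01 / 229.42 = 2.524 hr

2.524 hr


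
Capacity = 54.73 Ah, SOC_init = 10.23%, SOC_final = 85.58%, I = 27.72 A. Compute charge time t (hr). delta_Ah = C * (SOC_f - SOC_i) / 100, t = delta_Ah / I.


Step 1: dSOC = 85.58% - 10.23% = 75.35%
Step 2: delta_Ah = 54.73 * 75.35 / 100 = 41.239 Ah
Step 3: t = 41.239 / 27.72 = 1.488 hr

1.488 hr


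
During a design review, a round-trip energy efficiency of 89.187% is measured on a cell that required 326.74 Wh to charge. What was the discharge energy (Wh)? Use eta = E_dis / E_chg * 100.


E_dis = eta/100 * E_chg = 89.187/100 * 326.74 = 291.4 Wh

291.4 Wh


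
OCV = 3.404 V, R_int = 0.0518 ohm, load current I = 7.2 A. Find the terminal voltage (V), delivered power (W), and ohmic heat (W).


Step 1: V_terminal = OCV - I*R = 3.404 - 7.2 * 0.0518 = 3.031 V
Step 2: P_out = V_terminal * I = 3.031 * 7.2 = 21.82 W
Step 3: Q = I^2 * R = 7.2^2 * 0.0518 = 2.685 W

V=3.031 V, P=21.82 W, Q=2.685 W


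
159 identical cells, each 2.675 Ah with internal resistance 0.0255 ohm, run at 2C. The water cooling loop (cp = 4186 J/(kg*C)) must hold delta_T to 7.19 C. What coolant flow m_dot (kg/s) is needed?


Step 1: I = 2 * 2.675 = 5.35 A
Step 2: Q_cell = I^2 * R = 5.35^2 * 0.0255 = 0.72987 W
Step 3: Q_total = 159 * 0.72987 = 116.05 W
Step 4: m_dot = Q_total / (cp * dT) = 116.05 / (4186 * 7.19) = 0.003856 kg/s

0.003856 kg/s


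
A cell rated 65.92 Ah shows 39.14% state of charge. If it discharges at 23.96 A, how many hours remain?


Step 1: remaining = SOC/100 * C_total = 39.14/100 * 65.92 = 25.801 Ah
Step 2: t = remaining / I = 25.801 / 23.96 = 1.077 hr

1.077 hr


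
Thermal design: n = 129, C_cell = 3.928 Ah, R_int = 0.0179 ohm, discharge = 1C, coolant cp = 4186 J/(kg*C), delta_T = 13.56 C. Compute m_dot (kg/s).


Step 1: I = 1 * 3.928 = 3.928 A
Step 2: Q_cell = I^2 * R = 3.928^2 * 0.0179 = 0.27618 W
Step 3: Q_total = 129 * 0.27618 = 35.627 W
Step 4: m_dot = Q_total / (cp * dT) = 35.627 / (4186 * 13.56) = 6.277e-04 kg/s

6.277e-04 kg/s


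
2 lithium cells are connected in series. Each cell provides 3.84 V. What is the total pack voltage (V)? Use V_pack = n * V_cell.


V_pack = n * V_cell = 2 * 3.84 = 7.68 V

7.68 V


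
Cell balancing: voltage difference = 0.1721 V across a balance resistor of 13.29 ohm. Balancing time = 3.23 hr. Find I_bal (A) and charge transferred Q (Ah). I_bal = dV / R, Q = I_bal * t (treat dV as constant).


First, Ohm's law: I_bal = 0.1721 V / 13.29 ohm = 0.01295 A
Then Q = I * t = 0.01295 A * 3.23 hr = 0.04183 Ah

I=0.01295 A, Q=0.04183 Ah


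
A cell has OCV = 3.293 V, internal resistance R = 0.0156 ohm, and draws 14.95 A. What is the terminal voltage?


V = OCV - I*R = 3.293 - 14.95 * 0.0156 = 3.060 V

3.060 V


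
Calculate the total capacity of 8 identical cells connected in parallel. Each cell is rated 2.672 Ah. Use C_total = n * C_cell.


Parallel capacities add: 8 * 2.672 Ah = 21.376 Ah

21.376 Ah


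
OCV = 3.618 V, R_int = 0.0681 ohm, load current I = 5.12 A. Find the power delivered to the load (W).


Step 1: V_terminal = OCV - I*R = 3.618 - 5.12 * 0.0681 = 3.2693 V
Step 2: P_out = V_terminal * I = 3.2693 * 5.12 = 16.74 W

16.74 W


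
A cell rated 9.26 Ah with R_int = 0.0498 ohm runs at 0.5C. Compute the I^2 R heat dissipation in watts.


Step 1: I = C_rate * capacity = 0.5 * 9.26 = 4.63 A
Step 2: Q = I^2 * R = 4.63^2 * 0.0498 = 21.437 * 0.0498 = 1.068 W

1.068 W


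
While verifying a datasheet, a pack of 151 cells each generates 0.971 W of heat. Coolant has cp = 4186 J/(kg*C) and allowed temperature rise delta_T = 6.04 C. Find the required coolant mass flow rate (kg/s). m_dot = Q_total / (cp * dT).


Step 1: Total heat Q = 151 * 0.971 W = 146.62 W
Step 2: denom = cp * dT = 4186 * 6.04 = 25283
Step 3: m_dot = 146.62 / 25283 = 0.005799 kg/s

0.005799 kg/s


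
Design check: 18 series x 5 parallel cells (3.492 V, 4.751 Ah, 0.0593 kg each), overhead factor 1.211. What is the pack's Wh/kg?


Step 1: V_pack = 18 * 3.492 = 62.856 V
Step 2: C_pack = 5 * 4.751 = 23.755 Ah
Step 3: E_pack = V_pack * C_pack = 62.856 * 23.755 = 1493.1 Wh
Step 4: m_pack = 18 * 5 * 0.0593 * 1.211 = 6.4631 kg
Step 5: ED = E_pack / m_pack = 1493.1 / 6.4631 = 231.0 Wh/kg

231.0 Wh/kg


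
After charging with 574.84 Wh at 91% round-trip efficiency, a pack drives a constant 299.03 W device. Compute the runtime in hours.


Step 1: E_discharge = eta/100 * E_charge = 91/100 * 574.84 = 523.1 Wh
Step 2: t = E_discharge / P = 523.1 / 299.03 = 1.749 hr

1.749 hr


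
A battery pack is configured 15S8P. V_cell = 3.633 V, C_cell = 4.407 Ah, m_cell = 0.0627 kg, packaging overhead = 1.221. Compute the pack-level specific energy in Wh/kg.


Step 1: V_pack = 15 * 3.633 = 54.495 V
Step 2: C_pack = 8 * 4.407 = 35.256 Ah
Step 3: E_pack = V_pack * C_pack = 54.495 * 35.256 = 1921.3 Wh
Step 4: m_pack = 15 * 8 * 0.0627 * 1.221 = 9.1868 kg
Step 5: ED = E_pack / m_pack = 1921.3 / 9.1868 = 209.1 Wh/kg

209.1 Wh/kg


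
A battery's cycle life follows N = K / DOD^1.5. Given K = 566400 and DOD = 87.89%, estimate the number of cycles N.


DOD^1.5 = 823.97
N = K / DOD^1.5 = 566400 / 823.97 = 687.4

687.4 cycles


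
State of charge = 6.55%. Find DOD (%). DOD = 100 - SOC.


Complement of SOC: DOD = 100% - 6.55% = 93.45%

93.45%


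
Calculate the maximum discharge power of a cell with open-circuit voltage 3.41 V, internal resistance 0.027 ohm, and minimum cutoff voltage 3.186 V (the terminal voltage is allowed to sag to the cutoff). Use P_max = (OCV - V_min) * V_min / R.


P_max = (OCV - V_min) * V_min / R = (3.41 - 3.186) * 3.186 / 0.027 = 0.224 * 3.186 / 0.027 = 26.43 W

26.43 W
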